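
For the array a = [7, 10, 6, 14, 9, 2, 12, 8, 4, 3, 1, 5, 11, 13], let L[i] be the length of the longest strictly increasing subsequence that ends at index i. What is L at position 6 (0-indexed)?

3

dp[i] = 1 + max{dp[j] : j<i, a[j]<a[i]} (or 1 if no such j):
i:      0  1  2  3  4  5  6  7  8  9 10 11 12 13
a[i]:   7 10  6 14  9  2 12  8  4  3  1  5 11 13
dp:     1  2  1  3  2  1  3  2  2  2  1  3  4  5
At index 6 the value is 3.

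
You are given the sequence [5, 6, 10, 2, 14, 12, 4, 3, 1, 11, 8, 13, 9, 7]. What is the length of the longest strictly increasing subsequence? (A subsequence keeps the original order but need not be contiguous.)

5

Track the smallest tail for each achievable length (strict):
5 → extends → [5]
6 → extends → [5, 6]
10 → extends → [5, 6, 10]
2 → replaces 5 → [2, 6, 10]
14 → extends → [2, 6, 10, 14]
12 → replaces 14 → [2, 6, 10, 12]
4 → replaces 6 → [2, 4, 10, 12]
3 → replaces 4 → [2, 3, 10, 12]
1 → replaces 2 → [1, 3, 10, 12]
11 → replaces 12 → [1, 3, 10, 11]
8 → replaces 10 → [1, 3, 8, 11]
13 → extends → [1, 3, 8, 11, 13]
9 → replaces 11 → [1, 3, 8, 9, 13]
7 → replaces 8 → [1, 3, 7, 9, 13]
Five tails, so the longest strictly increasing subsequence has length 5 (e.g. 5, 6, 10, 12, 13).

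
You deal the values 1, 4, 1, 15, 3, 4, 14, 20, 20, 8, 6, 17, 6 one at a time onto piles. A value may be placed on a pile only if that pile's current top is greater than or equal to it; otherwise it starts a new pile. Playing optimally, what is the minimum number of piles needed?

5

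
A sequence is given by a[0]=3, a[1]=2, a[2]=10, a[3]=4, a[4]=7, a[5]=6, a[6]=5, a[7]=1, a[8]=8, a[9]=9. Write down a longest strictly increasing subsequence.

Patience tails give the LIS length; then backtrack through the dp parents:
3 → extends → [3]
2 → replaces 3 → [2]
10 → extends → [2, 10]
4 → replaces 10 → [2, 4]
7 → extends → [2, 4, 7]
6 → replaces 7 → [2, 4, 6]
5 → replaces 6 → [2, 4, 5]
1 → replaces 2 → [1, 4, 5]
8 → extends → [1, 4, 5, 8]
9 → extends → [1, 4, 5, 8, 9]
Length 5; one witness is 3, 4, 7, 8, 9.

3, 4, 7, 8, 9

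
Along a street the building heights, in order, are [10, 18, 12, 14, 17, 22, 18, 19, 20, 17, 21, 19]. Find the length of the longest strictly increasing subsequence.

Track the smallest tail for each achievable length (strict):
10 → extends → [10]
18 → extends → [10, 18]
12 → replaces 18 → [10, 12]
14 → extends → [10, 12, 14]
17 → extends → [10, 12, 14, 17]
22 → extends → [10, 12, 14, 17, 22]
18 → replaces 22 → [10, 12, 14, 17, 18]
19 → extends → [10, 12, 14, 17, 18, 19]
20 → extends → [10, 12, 14, 17, 18, 19, 20]
17 → already a tail → [10, 12, 14, 17, 18, 19, 20]
21 → extends → [10, 12, 14, 17, 18, 19, 20, 21]
19 → already a tail → [10, 12, 14, 17, 18, 19, 20, 21]
Eight tails, so the longest strictly increasing subsequence has length 8 (e.g. 10, 12, 14, 17, 18, 19, 20, 21).

8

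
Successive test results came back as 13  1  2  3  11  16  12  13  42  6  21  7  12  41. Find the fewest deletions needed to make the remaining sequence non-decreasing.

Fewest deletions = n − (longest non-decreasing subsequence).
i:      1  2  3  4  5  6  7  8  9 10 11 12 13 14
a[i]:  13  1  2  3 11 16 12 13 42  6 21  7 12 41
dp:     1  1  2  3  4  5  5  6  7  4  7  5  6  8
max dp = 8, so deletions = 14 − 8 = 6.

6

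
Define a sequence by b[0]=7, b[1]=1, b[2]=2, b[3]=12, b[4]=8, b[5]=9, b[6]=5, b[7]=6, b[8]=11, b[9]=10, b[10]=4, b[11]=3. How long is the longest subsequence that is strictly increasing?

Let dp[i] be the length of the longest such subsequence ending at index i:
i:      0  1  2  3  4  5  6  7  8  9 10 11
b[i]:   7  1  2 12  8  9  5  6 11 10  4  3
dp:     1  1  2  3  3  4  3  4  5  5  3  3
Maximum dp value is 5.

5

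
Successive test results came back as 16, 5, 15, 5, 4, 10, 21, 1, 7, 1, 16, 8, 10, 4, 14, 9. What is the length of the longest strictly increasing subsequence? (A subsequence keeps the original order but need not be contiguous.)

5

Track the smallest tail for each achievable length (strict):
16 → extends → [16]
5 → replaces 16 → [5]
15 → extends → [5, 15]
5 → already a tail → [5, 15]
4 → replaces 5 → [4, 15]
10 → replaces 15 → [4, 10]
21 → extends → [4, 10, 21]
1 → replaces 4 → [1, 10, 21]
7 → replaces 10 → [1, 7, 21]
1 → already a tail → [1, 7, 21]
16 → replaces 21 → [1, 7, 16]
8 → replaces 16 → [1, 7, 8]
10 → extends → [1, 7, 8, 10]
4 → replaces 7 → [1, 4, 8, 10]
14 → extends → [1, 4, 8, 10, 14]
9 → replaces 10 → [1, 4, 8, 9, 14]
Five tails, so the longest strictly increasing subsequence has length 5 (e.g. 5, 7, 8, 10, 14).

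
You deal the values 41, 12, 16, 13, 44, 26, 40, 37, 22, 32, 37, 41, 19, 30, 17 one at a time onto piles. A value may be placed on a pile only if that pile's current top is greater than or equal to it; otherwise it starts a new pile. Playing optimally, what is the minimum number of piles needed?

The minimum number of non-increasing subsequences covering a sequence equals the length of its longest strictly increasing subsequence.
LIS length is 6 (e.g. 12, 16, 26, 32, 37, 41), so 6 piles are needed.

6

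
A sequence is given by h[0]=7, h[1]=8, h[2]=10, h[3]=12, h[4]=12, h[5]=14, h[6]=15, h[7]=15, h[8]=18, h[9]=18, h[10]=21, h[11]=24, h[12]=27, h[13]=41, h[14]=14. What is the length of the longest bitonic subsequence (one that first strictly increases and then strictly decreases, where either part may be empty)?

12

inc[i] = longest strictly increasing subsequence ending at i; dec[i] = longest strictly decreasing subsequence starting at i:
i:      0  1  2  3  4  5  6  7  8  9 10 11 12 13 14
h[i]:   7  8 10 12 12 14 15 15 18 18 21 24 27 41 14
inc:    1  2  3  4  4  5  6  6  7  7  8  9 10 11  5
dec:    1  1  1  1  1  1  2  2  2  2  2  2  2  2  1
Best peak at i=13 (value 41): inc=11, dec=2, length 11+2−1 = 12.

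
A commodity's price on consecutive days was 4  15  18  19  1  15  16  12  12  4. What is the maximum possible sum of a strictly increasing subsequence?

56

Let S[i] be the best sum of a strictly increasing subsequence ending at i:
i:      1  2  3  4  5  6  7  8  9 10
a[i]:   4 15 18 19  1 15 16 12 12  4
S:      4 19 37 56  1 19 35 16 16  5
Maximum is 56 (e.g. 4 + 15 + 18 + 19).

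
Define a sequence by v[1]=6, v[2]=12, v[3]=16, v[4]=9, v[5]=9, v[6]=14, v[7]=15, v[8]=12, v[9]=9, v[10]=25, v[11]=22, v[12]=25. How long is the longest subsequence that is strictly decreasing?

4

Negate each value so 'decreasing' becomes 'increasing', then run patience tails on the negated sequence:
-6 → extends → [-6]
-12 → replaces -6 → [-12]
-16 → replaces -12 → [-16]
-9 → extends → [-16, -9]
-9 → already a tail → [-16, -9]
-14 → replaces -9 → [-16, -14]
-15 → replaces -14 → [-16, -15]
-12 → extends → [-16, -15, -12]
-9 → extends → [-16, -15, -12, -9]
-25 → replaces -16 → [-25, -15, -12, -9]
-22 → replaces -15 → [-25, -22, -12, -9]
-25 → already a tail → [-25, -22, -12, -9]
Four tails, so the longest strictly decreasing subsequence of the original has length 4.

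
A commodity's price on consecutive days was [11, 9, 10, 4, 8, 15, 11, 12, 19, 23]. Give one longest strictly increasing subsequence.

Patience tails give the LIS length; then backtrack through the dp parents:
11 → extends → [11]
9 → replaces 11 → [9]
10 → extends → [9, 10]
4 → replaces 9 → [4, 10]
8 → replaces 10 → [4, 8]
15 → extends → [4, 8, 15]
11 → replaces 15 → [4, 8, 11]
12 → extends → [4, 8, 11, 12]
19 → extends → [4, 8, 11, 12, 19]
23 → extends → [4, 8, 11, 12, 19, 23]
Length 6; one witness is 9, 10, 11, 12, 19, 23.

9, 10, 11, 12, 19, 23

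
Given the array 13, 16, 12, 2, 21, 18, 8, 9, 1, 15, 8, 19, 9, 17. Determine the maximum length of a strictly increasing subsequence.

5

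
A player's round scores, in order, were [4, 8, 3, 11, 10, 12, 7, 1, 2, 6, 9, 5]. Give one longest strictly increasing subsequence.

Patience tails give the LIS length; then backtrack through the dp parents:
4 → extends → [4]
8 → extends → [4, 8]
3 → replaces 4 → [3, 8]
11 → extends → [3, 8, 11]
10 → replaces 11 → [3, 8, 10]
12 → extends → [3, 8, 10, 12]
7 → replaces 8 → [3, 7, 10, 12]
1 → replaces 3 → [1, 7, 10, 12]
2 → replaces 7 → [1, 2, 10, 12]
6 → replaces 10 → [1, 2, 6, 12]
9 → replaces 12 → [1, 2, 6, 9]
5 → replaces 6 → [1, 2, 5, 9]
Length 4; one witness is 4, 8, 11, 12.

4, 8, 11, 12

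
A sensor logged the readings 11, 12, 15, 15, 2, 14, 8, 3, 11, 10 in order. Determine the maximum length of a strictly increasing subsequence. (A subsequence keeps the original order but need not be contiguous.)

3

Track the smallest tail for each achievable length (strict):
11 → extends → [11]
12 → extends → [11, 12]
15 → extends → [11, 12, 15]
15 → already a tail → [11, 12, 15]
2 → replaces 11 → [2, 12, 15]
14 → replaces 15 → [2, 12, 14]
8 → replaces 12 → [2, 8, 14]
3 → replaces 8 → [2, 3, 14]
11 → replaces 14 → [2, 3, 11]
10 → replaces 11 → [2, 3, 10]
Three tails, so the longest strictly increasing subsequence has length 3 (e.g. 11, 12, 15).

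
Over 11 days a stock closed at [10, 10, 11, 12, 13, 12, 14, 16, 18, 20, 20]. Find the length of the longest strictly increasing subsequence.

8

Track the smallest tail for each achievable length (strict):
10 → extends → [10]
10 → already a tail → [10]
11 → extends → [10, 11]
12 → extends → [10, 11, 12]
13 → extends → [10, 11, 12, 13]
12 → already a tail → [10, 11, 12, 13]
14 → extends → [10, 11, 12, 13, 14]
16 → extends → [10, 11, 12, 13, 14, 16]
18 → extends → [10, 11, 12, 13, 14, 16, 18]
20 → extends → [10, 11, 12, 13, 14, 16, 18, 20]
20 → already a tail → [10, 11, 12, 13, 14, 16, 18, 20]
Eight tails, so the longest strictly increasing subsequence has length 8 (e.g. 10, 11, 12, 13, 14, 16, 18, 20).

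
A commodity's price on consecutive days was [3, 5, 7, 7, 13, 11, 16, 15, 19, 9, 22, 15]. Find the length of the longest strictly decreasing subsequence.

3

Let dp[i] be the longest strictly decreasing subsequence ending at i:
i:      1  2  3  4  5  6  7  8  9 10 11 12
a[i]:   3  5  7  7 13 11 16 15 19  9 22 15
dp:     1  1  1  1  1  2  1  2  1  3  1  2
Maximum is 3.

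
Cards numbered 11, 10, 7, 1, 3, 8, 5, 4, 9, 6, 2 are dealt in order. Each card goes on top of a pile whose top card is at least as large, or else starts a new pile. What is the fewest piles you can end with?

4

The minimum number of non-increasing subsequences covering a sequence equals the length of its longest strictly increasing subsequence.
LIS length is 4 (e.g. 1, 3, 8, 9), so 4 piles are needed.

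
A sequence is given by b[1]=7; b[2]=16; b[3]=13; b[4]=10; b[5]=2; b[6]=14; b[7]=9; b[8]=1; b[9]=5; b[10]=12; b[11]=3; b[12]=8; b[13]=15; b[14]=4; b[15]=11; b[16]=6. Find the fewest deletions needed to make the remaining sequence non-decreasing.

Fewest deletions = n − (longest non-decreasing subsequence).
Patience tails:
7 → extends → [7]
16 → extends → [7, 16]
13 → replaces 16 → [7, 13]
10 → replaces 13 → [7, 10]
2 → replaces 7 → [2, 10]
14 → extends → [2, 10, 14]
9 → replaces 10 → [2, 9, 14]
1 → replaces 2 → [1, 9, 14]
5 → replaces 9 → [1, 5, 14]
12 → replaces 14 → [1, 5, 12]
3 → replaces 5 → [1, 3, 12]
8 → replaces 12 → [1, 3, 8]
15 → extends → [1, 3, 8, 15]
4 → replaces 8 → [1, 3, 4, 15]
11 → replaces 15 → [1, 3, 4, 11]
6 → replaces 11 → [1, 3, 4, 6]
Longest non-decreasing subsequence has length 4, so deletions = 16 − 4 = 12.

12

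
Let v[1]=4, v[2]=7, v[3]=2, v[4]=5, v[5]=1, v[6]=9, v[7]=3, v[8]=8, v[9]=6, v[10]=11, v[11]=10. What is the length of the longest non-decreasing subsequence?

Let dp[i] be the length of the longest such subsequence ending at index i:
i:      1  2  3  4  5  6  7  8  9 10 11
v[i]:   4  7  2  5  1  9  3  8  6 11 10
dp:     1  2  1  2  1  3  2  3  3  4  4
Maximum dp value is 4.

4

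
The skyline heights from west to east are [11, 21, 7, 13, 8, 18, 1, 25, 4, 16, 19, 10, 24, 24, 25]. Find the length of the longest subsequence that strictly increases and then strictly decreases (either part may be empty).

6

inc[i] = longest strictly increasing subsequence ending at i; dec[i] = longest strictly decreasing subsequence starting at i:
i:      1  2  3  4  5  6  7  8  9 10 11 12 13 14 15
a[i]:  11 21  7 13  8 18  1 25  4 16 19 10 24 24 25
inc:    1  2  1  2  2  3  1  4  2  3  4  3  5  5  6
dec:    3  4  2  3  2  3  1  3  1  2  2  1  1  1  1
Best peak at i=8 (value 25): inc=4, dec=3, length 4+3−1 = 6.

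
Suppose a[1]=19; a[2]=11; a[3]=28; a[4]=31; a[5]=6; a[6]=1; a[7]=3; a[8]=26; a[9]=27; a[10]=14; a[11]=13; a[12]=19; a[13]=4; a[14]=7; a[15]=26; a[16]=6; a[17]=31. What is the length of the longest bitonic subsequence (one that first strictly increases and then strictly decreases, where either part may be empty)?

inc[i] = longest strictly increasing subsequence ending at i; dec[i] = longest strictly decreasing subsequence starting at i:
i:      1  2  3  4  5  6  7  8  9 10 11 12 13 14 15 16 17
a[i]:  19 11 28 31  6  1  3 26 27 14 13 19  4  7 26  6 31
inc:    1  1  2  3  1  1  2  3  4  3  3  4  3  4  5  4  6
dec:    5  3  6  6  2  1  1  5  5  4  3  3  1  2  2  1  1
Best peak at i=4 (value 31): inc=3, dec=6, length 3+6−1 = 8.

8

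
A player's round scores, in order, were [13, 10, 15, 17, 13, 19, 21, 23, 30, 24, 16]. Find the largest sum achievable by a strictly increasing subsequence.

Let S[i] be the best sum of a strictly increasing subsequence ending at i:
i:       1   2   3   4   5   6   7   8   9  10  11
a[i]:   13  10  15  17  13  19  21  23  30  24  16
S:      13  10  28  45  23  64  85 108 138 132  44
Maximum is 138 (e.g. 13 + 15 + 17 + 19 + 21 + 23 + 30).

138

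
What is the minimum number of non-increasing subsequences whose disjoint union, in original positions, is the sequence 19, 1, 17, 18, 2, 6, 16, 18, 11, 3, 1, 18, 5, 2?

5

The minimum number of non-increasing subsequences covering a sequence equals the length of its longest strictly increasing subsequence.
LIS length is 5 (e.g. 1, 2, 6, 16, 18), so 5 piles are needed.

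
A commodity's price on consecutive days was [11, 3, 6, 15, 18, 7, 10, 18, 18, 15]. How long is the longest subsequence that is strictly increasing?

Track the smallest tail for each achievable length (strict):
11 → extends → [11]
3 → replaces 11 → [3]
6 → extends → [3, 6]
15 → extends → [3, 6, 15]
18 → extends → [3, 6, 15, 18]
7 → replaces 15 → [3, 6, 7, 18]
10 → replaces 18 → [3, 6, 7, 10]
18 → extends → [3, 6, 7, 10, 18]
18 → already a tail → [3, 6, 7, 10, 18]
15 → replaces 18 → [3, 6, 7, 10, 15]
Five tails, so the longest strictly increasing subsequence has length 5 (e.g. 3, 6, 7, 10, 18).

5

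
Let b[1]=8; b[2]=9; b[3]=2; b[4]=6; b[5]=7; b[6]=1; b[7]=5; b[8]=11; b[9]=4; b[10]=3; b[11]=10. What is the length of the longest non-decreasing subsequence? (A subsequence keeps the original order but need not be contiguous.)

4

Track the smallest tail for each achievable length (allowing ties):
8 → extends → [8]
9 → extends → [8, 9]
2 → replaces 8 → [2, 9]
6 → replaces 9 → [2, 6]
7 → extends → [2, 6, 7]
1 → replaces 2 → [1, 6, 7]
5 → replaces 6 → [1, 5, 7]
11 → extends → [1, 5, 7, 11]
4 → replaces 5 → [1, 4, 7, 11]
3 → replaces 4 → [1, 3, 7, 11]
10 → replaces 11 → [1, 3, 7, 10]
Four tails, so the longest non-decreasing subsequence has length 4 (e.g. 2, 6, 7, 11).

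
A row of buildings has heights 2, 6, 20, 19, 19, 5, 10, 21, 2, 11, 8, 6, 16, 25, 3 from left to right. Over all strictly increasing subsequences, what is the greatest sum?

Let S[i] be the best sum of a strictly increasing subsequence ending at i:
i:      1  2  3  4  5  6  7  8  9 10 11 12 13 14 15
a[i]:   2  6 20 19 19  5 10 21  2 11  8  6 16 25  3
S:      2  8 28 27 27  7 18 49  2 29 16 13 45 74  5
Maximum is 74 (e.g. 2 + 6 + 20 + 21 + 25).

74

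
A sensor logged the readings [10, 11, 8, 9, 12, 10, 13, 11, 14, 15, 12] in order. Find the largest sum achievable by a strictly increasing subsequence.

75

Let S[i] be the best sum of a strictly increasing subsequence ending at i:
i:      1  2  3  4  5  6  7  8  9 10 11
a[i]:  10 11  8  9 12 10 13 11 14 15 12
S:     10 21  8 17 33 27 46 38 60 75 50
Maximum is 75 (e.g. 10 + 11 + 12 + 13 + 14 + 15).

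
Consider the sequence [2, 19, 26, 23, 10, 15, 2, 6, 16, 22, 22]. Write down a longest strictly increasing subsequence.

2, 10, 15, 16, 22

Patience tails give the LIS length; then backtrack through the dp parents:
2 → extends → [2]
19 → extends → [2, 19]
26 → extends → [2, 19, 26]
23 → replaces 26 → [2, 19, 23]
10 → replaces 19 → [2, 10, 23]
15 → replaces 23 → [2, 10, 15]
2 → already a tail → [2, 10, 15]
6 → replaces 10 → [2, 6, 15]
16 → extends → [2, 6, 15, 16]
22 → extends → [2, 6, 15, 16, 22]
22 → already a tail → [2, 6, 15, 16, 22]
Length 5; one witness is 2, 10, 15, 16, 22.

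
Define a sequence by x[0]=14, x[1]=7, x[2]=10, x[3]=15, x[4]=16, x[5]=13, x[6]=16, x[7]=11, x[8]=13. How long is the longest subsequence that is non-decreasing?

Track the smallest tail for each achievable length (allowing ties):
14 → extends → [14]
7 → replaces 14 → [7]
10 → extends → [7, 10]
15 → extends → [7, 10, 15]
16 → extends → [7, 10, 15, 16]
13 → replaces 15 → [7, 10, 13, 16]
16 → extends → [7, 10, 13, 16, 16]
11 → replaces 13 → [7, 10, 11, 16, 16]
13 → replaces 16 → [7, 10, 11, 13, 16]
Five tails, so the longest non-decreasing subsequence has length 5 (e.g. 7, 10, 15, 16, 16).

5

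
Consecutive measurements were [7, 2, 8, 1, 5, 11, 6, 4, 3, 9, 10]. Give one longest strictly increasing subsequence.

2, 5, 6, 9, 10

Patience tails give the LIS length; then backtrack through the dp parents:
7 → extends → [7]
2 → replaces 7 → [2]
8 → extends → [2, 8]
1 → replaces 2 → [1, 8]
5 → replaces 8 → [1, 5]
11 → extends → [1, 5, 11]
6 → replaces 11 → [1, 5, 6]
4 → replaces 5 → [1, 4, 6]
3 → replaces 4 → [1, 3, 6]
9 → extends → [1, 3, 6, 9]
10 → extends → [1, 3, 6, 9, 10]
Length 5; one witness is 2, 5, 6, 9, 10.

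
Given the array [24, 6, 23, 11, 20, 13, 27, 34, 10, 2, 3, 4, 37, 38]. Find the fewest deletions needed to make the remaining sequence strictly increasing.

7

Fewest deletions = n − (longest strictly increasing subsequence).
Patience tails:
24 → extends → [24]
6 → replaces 24 → [6]
23 → extends → [6, 23]
11 → replaces 23 → [6, 11]
20 → extends → [6, 11, 20]
13 → replaces 20 → [6, 11, 13]
27 → extends → [6, 11, 13, 27]
34 → extends → [6, 11, 13, 27, 34]
10 → replaces 11 → [6, 10, 13, 27, 34]
2 → replaces 6 → [2, 10, 13, 27, 34]
3 → replaces 10 → [2, 3, 13, 27, 34]
4 → replaces 13 → [2, 3, 4, 27, 34]
37 → extends → [2, 3, 4, 27, 34, 37]
38 → extends → [2, 3, 4, 27, 34, 37, 38]
Longest strictly increasing subsequence has length 7, so deletions = 14 − 7 = 7.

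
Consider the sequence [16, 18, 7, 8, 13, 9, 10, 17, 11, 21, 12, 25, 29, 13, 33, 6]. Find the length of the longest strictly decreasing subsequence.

4

Negate each value so 'decreasing' becomes 'increasing', then run patience tails on the negated sequence:
-16 → extends → [-16]
-18 → replaces -16 → [-18]
-7 → extends → [-18, -7]
-8 → replaces -7 → [-18, -8]
-13 → replaces -8 → [-18, -13]
-9 → extends → [-18, -13, -9]
-10 → replaces -9 → [-18, -13, -10]
-17 → replaces -13 → [-18, -17, -10]
-11 → replaces -10 → [-18, -17, -11]
-21 → replaces -18 → [-21, -17, -11]
-12 → replaces -11 → [-21, -17, -12]
-25 → replaces -21 → [-25, -17, -12]
-29 → replaces -25 → [-29, -17, -12]
-13 → replaces -12 → [-29, -17, -13]
-33 → replaces -29 → [-33, -17, -13]
-6 → extends → [-33, -17, -13, -6]
Four tails, so the longest strictly decreasing subsequence of the original has length 4.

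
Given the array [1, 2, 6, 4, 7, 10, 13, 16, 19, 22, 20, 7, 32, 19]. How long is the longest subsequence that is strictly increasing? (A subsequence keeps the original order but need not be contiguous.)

10

Let dp[i] be the length of the longest such subsequence ending at index i:
i:      1  2  3  4  5  6  7  8  9 10 11 12 13 14
a[i]:   1  2  6  4  7 10 13 16 19 22 20  7 32 19
dp:     1  2  3  3  4  5  6  7  8  9  9  4 10  8
Maximum dp value is 10.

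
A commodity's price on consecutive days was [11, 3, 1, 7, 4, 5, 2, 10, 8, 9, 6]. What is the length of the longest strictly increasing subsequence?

5

Let dp[i] be the length of the longest such subsequence ending at index i:
i:      1  2  3  4  5  6  7  8  9 10 11
a[i]:  11  3  1  7  4  5  2 10  8  9  6
dp:     1  1  1  2  2  3  2  4  4  5  4
Maximum dp value is 5.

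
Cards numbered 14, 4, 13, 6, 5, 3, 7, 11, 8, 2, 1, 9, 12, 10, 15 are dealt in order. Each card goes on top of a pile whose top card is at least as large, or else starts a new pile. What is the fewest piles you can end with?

7

Place each on the leftmost legal pile:
14 → new pile 1 (tops now [14])
4 → pile 1 (tops now [4])
13 → new pile 2 (tops now [4, 13])
6 → pile 2 (tops now [4, 6])
5 → pile 2 (tops now [4, 5])
3 → pile 1 (tops now [3, 5])
7 → new pile 3 (tops now [3, 5, 7])
11 → new pile 4 (tops now [3, 5, 7, 11])
8 → pile 4 (tops now [3, 5, 7, 8])
2 → pile 1 (tops now [2, 5, 7, 8])
1 → pile 1 (tops now [1, 5, 7, 8])
9 → new pile 5 (tops now [1, 5, 7, 8, 9])
12 → new pile 6 (tops now [1, 5, 7, 8, 9, 12])
10 → pile 6 (tops now [1, 5, 7, 8, 9, 10])
15 → new pile 7 (tops now [1, 5, 7, 8, 9, 10, 15])
Seven piles.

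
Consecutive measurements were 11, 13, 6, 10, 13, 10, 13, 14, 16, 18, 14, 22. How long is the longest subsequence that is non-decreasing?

8

Track the smallest tail for each achievable length (allowing ties):
11 → extends → [11]
13 → extends → [11, 13]
6 → replaces 11 → [6, 13]
10 → replaces 13 → [6, 10]
13 → extends → [6, 10, 13]
10 → replaces 13 → [6, 10, 10]
13 → extends → [6, 10, 10, 13]
14 → extends → [6, 10, 10, 13, 14]
16 → extends → [6, 10, 10, 13, 14, 16]
18 → extends → [6, 10, 10, 13, 14, 16, 18]
14 → replaces 16 → [6, 10, 10, 13, 14, 14, 18]
22 → extends → [6, 10, 10, 13, 14, 14, 18, 22]
Eight tails, so the longest non-decreasing subsequence has length 8 (e.g. 11, 13, 13, 13, 14, 16, 18, 22).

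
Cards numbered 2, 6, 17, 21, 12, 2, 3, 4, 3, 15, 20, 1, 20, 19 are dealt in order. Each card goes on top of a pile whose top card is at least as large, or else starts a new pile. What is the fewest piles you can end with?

5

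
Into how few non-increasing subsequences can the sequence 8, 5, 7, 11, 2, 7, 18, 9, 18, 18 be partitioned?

The minimum number of non-increasing subsequences covering a sequence equals the length of its longest strictly increasing subsequence.
LIS length is 4 (e.g. 5, 7, 11, 18), so 4 piles are needed.

4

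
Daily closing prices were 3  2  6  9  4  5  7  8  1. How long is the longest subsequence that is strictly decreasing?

3

Negate each value so 'decreasing' becomes 'increasing', then run patience tails on the negated sequence:
-3 → extends → [-3]
-2 → extends → [-3, -2]
-6 → replaces -3 → [-6, -2]
-9 → replaces -6 → [-9, -2]
-4 → replaces -2 → [-9, -4]
-5 → replaces -4 → [-9, -5]
-7 → replaces -5 → [-9, -7]
-8 → replaces -7 → [-9, -8]
-1 → extends → [-9, -8, -1]
Three tails, so the longest strictly decreasing subsequence of the original has length 3.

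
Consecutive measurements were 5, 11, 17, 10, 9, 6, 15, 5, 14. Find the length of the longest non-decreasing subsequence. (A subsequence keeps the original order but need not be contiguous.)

3

Track the smallest tail for each achievable length (allowing ties):
5 → extends → [5]
11 → extends → [5, 11]
17 → extends → [5, 11, 17]
10 → replaces 11 → [5, 10, 17]
9 → replaces 10 → [5, 9, 17]
6 → replaces 9 → [5, 6, 17]
15 → replaces 17 → [5, 6, 15]
5 → replaces 6 → [5, 5, 15]
14 → replaces 15 → [5, 5, 14]
Three tails, so the longest non-decreasing subsequence has length 3 (e.g. 5, 11, 17).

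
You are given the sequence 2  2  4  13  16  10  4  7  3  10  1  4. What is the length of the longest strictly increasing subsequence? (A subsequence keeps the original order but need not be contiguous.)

4

Let dp[i] be the length of the longest such subsequence ending at index i:
i:      1  2  3  4  5  6  7  8  9 10 11 12
a[i]:   2  2  4 13 16 10  4  7  3 10  1  4
dp:     1  1  2  3  4  3  2  3  2  4  1  3
Maximum dp value is 4.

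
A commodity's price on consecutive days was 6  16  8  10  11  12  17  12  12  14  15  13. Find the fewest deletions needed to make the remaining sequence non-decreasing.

Fewest deletions = n − (longest non-decreasing subsequence).
i:      1  2  3  4  5  6  7  8  9 10 11 12
a[i]:   6 16  8 10 11 12 17 12 12 14 15 13
dp:     1  2  2  3  4  5  6  6  7  8  9  8
max dp = 9, so deletions = 12 − 9 = 3.

3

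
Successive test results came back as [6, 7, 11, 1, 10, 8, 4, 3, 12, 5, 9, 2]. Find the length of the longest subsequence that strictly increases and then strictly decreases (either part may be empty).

inc[i] = longest strictly increasing subsequence ending at i; dec[i] = longest strictly decreasing subsequence starting at i:
i:      1  2  3  4  5  6  7  8  9 10 11 12
a[i]:   6  7 11  1 10  8  4  3 12  5  9  2
inc:    1  2  3  1  3  3  2  2  4  3  4  2
dec:    4  4  6  1  5  4  3  2  3  2  2  1
Best peak at i=3 (value 11): inc=3, dec=6, length 3+6−1 = 8.

8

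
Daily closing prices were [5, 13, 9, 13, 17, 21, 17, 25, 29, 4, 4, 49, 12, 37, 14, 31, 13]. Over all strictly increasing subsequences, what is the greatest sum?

Let S[i] be the best sum of a strictly increasing subsequence ending at i:
i:       1   2   3   4   5   6   7   8   9  10  11  12  13  14  15  16  17
a[i]:    5  13   9  13  17  21  17  25  29   4   4  49  12  37  14  31  13
S:       5  18  14  27  44  65  44  90 119   4   4 168  26 156  41 150  39
Maximum is 168 (e.g. 5 + 9 + 13 + 17 + 21 + 25 + 29 + 49).

168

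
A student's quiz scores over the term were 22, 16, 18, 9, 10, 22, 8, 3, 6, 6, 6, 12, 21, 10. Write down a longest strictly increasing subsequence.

Patience tails give the LIS length; then backtrack through the dp parents:
22 → extends → [22]
16 → replaces 22 → [16]
18 → extends → [16, 18]
9 → replaces 16 → [9, 18]
10 → replaces 18 → [9, 10]
22 → extends → [9, 10, 22]
8 → replaces 9 → [8, 10, 22]
3 → replaces 8 → [3, 10, 22]
6 → replaces 10 → [3, 6, 22]
6 → already a tail → [3, 6, 22]
6 → already a tail → [3, 6, 22]
12 → replaces 22 → [3, 6, 12]
21 → extends → [3, 6, 12, 21]
10 → replaces 12 → [3, 6, 10, 21]
Length 4; one witness is 9, 10, 12, 21.

9, 10, 12, 21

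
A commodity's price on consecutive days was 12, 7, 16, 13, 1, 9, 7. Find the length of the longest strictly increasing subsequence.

Track the smallest tail for each achievable length (strict):
12 → extends → [12]
7 → replaces 12 → [7]
16 → extends → [7, 16]
13 → replaces 16 → [7, 13]
1 → replaces 7 → [1, 13]
9 → replaces 13 → [1, 9]
7 → replaces 9 → [1, 7]
Two tails, so the longest strictly increasing subsequence has length 2 (e.g. 12, 16).

2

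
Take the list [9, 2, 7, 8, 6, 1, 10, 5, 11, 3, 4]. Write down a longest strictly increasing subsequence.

2, 7, 8, 10, 11

Patience tails give the LIS length; then backtrack through the dp parents:
9 → extends → [9]
2 → replaces 9 → [2]
7 → extends → [2, 7]
8 → extends → [2, 7, 8]
6 → replaces 7 → [2, 6, 8]
1 → replaces 2 → [1, 6, 8]
10 → extends → [1, 6, 8, 10]
5 → replaces 6 → [1, 5, 8, 10]
11 → extends → [1, 5, 8, 10, 11]
3 → replaces 5 → [1, 3, 8, 10, 11]
4 → replaces 8 → [1, 3, 4, 10, 11]
Length 5; one witness is 2, 7, 8, 10, 11.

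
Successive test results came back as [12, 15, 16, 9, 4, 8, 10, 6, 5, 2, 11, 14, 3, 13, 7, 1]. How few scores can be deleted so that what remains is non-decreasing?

11

Fewest deletions = n − (longest non-decreasing subsequence).
Patience tails:
12 → extends → [12]
15 → extends → [12, 15]
16 → extends → [12, 15, 16]
9 → replaces 12 → [9, 15, 16]
4 → replaces 9 → [4, 15, 16]
8 → replaces 15 → [4, 8, 16]
10 → replaces 16 → [4, 8, 10]
6 → replaces 8 → [4, 6, 10]
5 → replaces 6 → [4, 5, 10]
2 → replaces 4 → [2, 5, 10]
11 → extends → [2, 5, 10, 11]
14 → extends → [2, 5, 10, 11, 14]
3 → replaces 5 → [2, 3, 10, 11, 14]
13 → replaces 14 → [2, 3, 10, 11, 13]
7 → replaces 10 → [2, 3, 7, 11, 13]
1 → replaces 2 → [1, 3, 7, 11, 13]
Longest non-decreasing subsequence has length 5, so deletions = 16 − 5 = 11.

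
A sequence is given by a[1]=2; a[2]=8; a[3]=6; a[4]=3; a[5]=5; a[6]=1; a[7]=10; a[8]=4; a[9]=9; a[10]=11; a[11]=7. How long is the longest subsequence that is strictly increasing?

5

Let dp[i] be the length of the longest such subsequence ending at index i:
i:      1  2  3  4  5  6  7  8  9 10 11
a[i]:   2  8  6  3  5  1 10  4  9 11  7
dp:     1  2  2  2  3  1  4  3  4  5  4
Maximum dp value is 5.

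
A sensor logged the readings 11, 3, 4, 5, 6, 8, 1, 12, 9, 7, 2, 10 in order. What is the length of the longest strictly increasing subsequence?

7

Track the smallest tail for each achievable length (strict):
11 → extends → [11]
3 → replaces 11 → [3]
4 → extends → [3, 4]
5 → extends → [3, 4, 5]
6 → extends → [3, 4, 5, 6]
8 → extends → [3, 4, 5, 6, 8]
1 → replaces 3 → [1, 4, 5, 6, 8]
12 → extends → [1, 4, 5, 6, 8, 12]
9 → replaces 12 → [1, 4, 5, 6, 8, 9]
7 → replaces 8 → [1, 4, 5, 6, 7, 9]
2 → replaces 4 → [1, 2, 5, 6, 7, 9]
10 → extends → [1, 2, 5, 6, 7, 9, 10]
Seven tails, so the longest strictly increasing subsequence has length 7 (e.g. 3, 4, 5, 6, 8, 9, 10).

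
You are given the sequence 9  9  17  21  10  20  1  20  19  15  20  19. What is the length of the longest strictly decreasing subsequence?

Negate each value so 'decreasing' becomes 'increasing', then run patience tails on the negated sequence:
-9 → extends → [-9]
-9 → already a tail → [-9]
-17 → replaces -9 → [-17]
-21 → replaces -17 → [-21]
-10 → extends → [-21, -10]
-20 → replaces -10 → [-21, -20]
-1 → extends → [-21, -20, -1]
-20 → already a tail → [-21, -20, -1]
-19 → replaces -1 → [-21, -20, -19]
-15 → extends → [-21, -20, -19, -15]
-20 → already a tail → [-21, -20, -19, -15]
-19 → already a tail → [-21, -20, -19, -15]
Four tails, so the longest strictly decreasing subsequence of the original has length 4.

4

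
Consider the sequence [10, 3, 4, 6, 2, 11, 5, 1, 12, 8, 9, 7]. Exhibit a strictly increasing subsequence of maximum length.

Patience tails give the LIS length; then backtrack through the dp parents:
10 → extends → [10]
3 → replaces 10 → [3]
4 → extends → [3, 4]
6 → extends → [3, 4, 6]
2 → replaces 3 → [2, 4, 6]
11 → extends → [2, 4, 6, 11]
5 → replaces 6 → [2, 4, 5, 11]
1 → replaces 2 → [1, 4, 5, 11]
12 → extends → [1, 4, 5, 11, 12]
8 → replaces 11 → [1, 4, 5, 8, 12]
9 → replaces 12 → [1, 4, 5, 8, 9]
7 → replaces 8 → [1, 4, 5, 7, 9]
Length 5; one witness is 3, 4, 6, 11, 12.

3, 4, 6, 11, 12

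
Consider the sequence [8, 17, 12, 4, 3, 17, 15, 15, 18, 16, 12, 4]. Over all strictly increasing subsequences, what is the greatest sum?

Let S[i] be the best sum of a strictly increasing subsequence ending at i:
i:      1  2  3  4  5  6  7  8  9 10 11 12
a[i]:   8 17 12  4  3 17 15 15 18 16 12  4
S:      8 25 20  4  3 37 35 35 55 51 20  7
Maximum is 55 (e.g. 8 + 12 + 17 + 18).

55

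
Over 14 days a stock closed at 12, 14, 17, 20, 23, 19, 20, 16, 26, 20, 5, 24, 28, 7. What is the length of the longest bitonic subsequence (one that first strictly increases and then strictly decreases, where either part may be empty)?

8

inc[i] = longest strictly increasing subsequence ending at i; dec[i] = longest strictly decreasing subsequence starting at i:
i:      1  2  3  4  5  6  7  8  9 10 11 12 13 14
a[i]:  12 14 17 20 23 19 20 16 26 20  5 24 28  7
inc:    1  2  3  4  5  4  5  3  6  5  1  6  7  2
dec:    2  2  3  4  4  3  3  2  3  2  1  2  2  1
Best peak at i=5 (value 23): inc=5, dec=4, length 5+4−1 = 8.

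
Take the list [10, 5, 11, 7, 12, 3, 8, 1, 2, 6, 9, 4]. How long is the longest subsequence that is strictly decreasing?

4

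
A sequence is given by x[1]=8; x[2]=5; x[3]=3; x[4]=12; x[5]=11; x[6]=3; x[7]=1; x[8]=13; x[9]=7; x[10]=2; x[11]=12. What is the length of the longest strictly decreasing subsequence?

4

Negate each value so 'decreasing' becomes 'increasing', then run patience tails on the negated sequence:
-8 → extends → [-8]
-5 → extends → [-8, -5]
-3 → extends → [-8, -5, -3]
-12 → replaces -8 → [-12, -5, -3]
-11 → replaces -5 → [-12, -11, -3]
-3 → already a tail → [-12, -11, -3]
-1 → extends → [-12, -11, -3, -1]
-13 → replaces -12 → [-13, -11, -3, -1]
-7 → replaces -3 → [-13, -11, -7, -1]
-2 → replaces -1 → [-13, -11, -7, -2]
-12 → replaces -11 → [-13, -12, -7, -2]
Four tails, so the longest strictly decreasing subsequence of the original has length 4.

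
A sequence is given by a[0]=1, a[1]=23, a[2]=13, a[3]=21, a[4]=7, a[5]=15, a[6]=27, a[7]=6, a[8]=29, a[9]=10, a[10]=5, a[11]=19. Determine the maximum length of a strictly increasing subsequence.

Let dp[i] be the length of the longest such subsequence ending at index i:
i:      0  1  2  3  4  5  6  7  8  9 10 11
a[i]:   1 23 13 21  7 15 27  6 29 10  5 19
dp:     1  2  2  3  2  3  4  2  5  3  2  4
Maximum dp value is 5.

5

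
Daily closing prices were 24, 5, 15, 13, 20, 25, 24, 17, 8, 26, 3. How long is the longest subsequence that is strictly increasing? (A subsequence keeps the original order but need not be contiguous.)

5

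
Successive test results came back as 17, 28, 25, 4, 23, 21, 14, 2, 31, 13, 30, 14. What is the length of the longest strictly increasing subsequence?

Let dp[i] be the length of the longest such subsequence ending at index i:
i:      1  2  3  4  5  6  7  8  9 10 11 12
a[i]:  17 28 25  4 23 21 14  2 31 13 30 14
dp:     1  2  2  1  2  2  2  1  3  2  3  3
Maximum dp value is 3.

3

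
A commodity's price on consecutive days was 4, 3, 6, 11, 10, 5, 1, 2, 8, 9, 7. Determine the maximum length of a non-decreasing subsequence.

Track the smallest tail for each achievable length (allowing ties):
4 → extends → [4]
3 → replaces 4 → [3]
6 → extends → [3, 6]
11 → extends → [3, 6, 11]
10 → replaces 11 → [3, 6, 10]
5 → replaces 6 → [3, 5, 10]
1 → replaces 3 → [1, 5, 10]
2 → replaces 5 → [1, 2, 10]
8 → replaces 10 → [1, 2, 8]
9 → extends → [1, 2, 8, 9]
7 → replaces 8 → [1, 2, 7, 9]
Four tails, so the longest non-decreasing subsequence has length 4 (e.g. 4, 6, 8, 9).

4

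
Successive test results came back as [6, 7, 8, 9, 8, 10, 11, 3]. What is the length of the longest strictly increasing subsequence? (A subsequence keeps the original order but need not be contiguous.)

6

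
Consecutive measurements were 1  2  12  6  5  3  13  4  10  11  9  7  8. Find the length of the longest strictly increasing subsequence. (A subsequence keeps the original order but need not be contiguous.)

Track the smallest tail for each achievable length (strict):
1 → extends → [1]
2 → extends → [1, 2]
12 → extends → [1, 2, 12]
6 → replaces 12 → [1, 2, 6]
5 → replaces 6 → [1, 2, 5]
3 → replaces 5 → [1, 2, 3]
13 → extends → [1, 2, 3, 13]
4 → replaces 13 → [1, 2, 3, 4]
10 → extends → [1, 2, 3, 4, 10]
11 → extends → [1, 2, 3, 4, 10, 11]
9 → replaces 10 → [1, 2, 3, 4, 9, 11]
7 → replaces 9 → [1, 2, 3, 4, 7, 11]
8 → replaces 11 → [1, 2, 3, 4, 7, 8]
Six tails, so the longest strictly increasing subsequence has length 6 (e.g. 1, 2, 3, 4, 10, 11).

6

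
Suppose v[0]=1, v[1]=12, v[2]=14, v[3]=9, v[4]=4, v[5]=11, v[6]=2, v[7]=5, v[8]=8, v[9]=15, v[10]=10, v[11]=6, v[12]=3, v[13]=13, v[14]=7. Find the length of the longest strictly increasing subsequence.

Let dp[i] be the length of the longest such subsequence ending at index i:
i:      0  1  2  3  4  5  6  7  8  9 10 11 12 13 14
v[i]:   1 12 14  9  4 11  2  5  8 15 10  6  3 13  7
dp:     1  2  3  2  2  3  2  3  4  5  5  4  3  6  5
Maximum dp value is 6.

6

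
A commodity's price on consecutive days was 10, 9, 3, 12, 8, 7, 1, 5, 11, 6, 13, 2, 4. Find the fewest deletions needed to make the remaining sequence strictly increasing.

9

Fewest deletions = n − (longest strictly increasing subsequence).
i:      1  2  3  4  5  6  7  8  9 10 11 12 13
a[i]:  10  9  3 12  8  7  1  5 11  6 13  2  4
dp:     1  1  1  2  2  2  1  2  3  3  4  2  3
max dp = 4, so deletions = 13 − 4 = 9.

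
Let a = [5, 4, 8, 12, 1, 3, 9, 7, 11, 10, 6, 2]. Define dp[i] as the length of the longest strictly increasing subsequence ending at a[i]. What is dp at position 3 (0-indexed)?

dp[i] = 1 + max{dp[j] : j<i, a[j]<a[i]} (or 1 if no such j):
i:      0  1  2  3  4  5  6  7  8  9 10 11
a[i]:   5  4  8 12  1  3  9  7 11 10  6  2
dp:     1  1  2  3  1  2  3  3  4  4  3  2
At index 3 the value is 3.

3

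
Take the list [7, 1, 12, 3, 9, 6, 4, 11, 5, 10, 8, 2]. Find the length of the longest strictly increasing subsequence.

Let dp[i] be the length of the longest such subsequence ending at index i:
i:      1  2  3  4  5  6  7  8  9 10 11 12
a[i]:   7  1 12  3  9  6  4 11  5 10  8  2
dp:     1  1  2  2  3  3  3  4  4  5  5  2
Maximum dp value is 5.

5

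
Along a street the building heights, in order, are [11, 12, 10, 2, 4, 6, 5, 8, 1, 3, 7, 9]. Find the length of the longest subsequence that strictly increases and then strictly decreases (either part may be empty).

inc[i] = longest strictly increasing subsequence ending at i; dec[i] = longest strictly decreasing subsequence starting at i:
i:      1  2  3  4  5  6  7  8  9 10 11 12
a[i]:  11 12 10  2  4  6  5  8  1  3  7  9
inc:    1  2  1  1  2  3  3  4  1  2  4  5
dec:    5  5  4  2  2  3  2  2  1  1  1  1
Best peak at i=2 (value 12): inc=2, dec=5, length 2+5−1 = 6.

6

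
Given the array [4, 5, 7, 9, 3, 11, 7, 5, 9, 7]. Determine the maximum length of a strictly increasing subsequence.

5

Track the smallest tail for each achievable length (strict):
4 → extends → [4]
5 → extends → [4, 5]
7 → extends → [4, 5, 7]
9 → extends → [4, 5, 7, 9]
3 → replaces 4 → [3, 5, 7, 9]
11 → extends → [3, 5, 7, 9, 11]
7 → already a tail → [3, 5, 7, 9, 11]
5 → already a tail → [3, 5, 7, 9, 11]
9 → already a tail → [3, 5, 7, 9, 11]
7 → already a tail → [3, 5, 7, 9, 11]
Five tails, so the longest strictly increasing subsequence has length 5 (e.g. 4, 5, 7, 9, 11).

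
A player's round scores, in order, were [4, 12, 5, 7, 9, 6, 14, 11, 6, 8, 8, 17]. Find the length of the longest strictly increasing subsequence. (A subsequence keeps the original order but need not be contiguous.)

6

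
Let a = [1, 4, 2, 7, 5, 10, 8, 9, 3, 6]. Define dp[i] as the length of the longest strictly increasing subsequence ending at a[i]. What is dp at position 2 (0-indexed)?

dp[i] = 1 + max{dp[j] : j<i, a[j]<a[i]} (or 1 if no such j):
i:      0  1  2  3  4  5  6  7  8  9
a[i]:   1  4  2  7  5 10  8  9  3  6
dp:     1  2  2  3  3  4  4  5  3  4
At index 2 the value is 2.

2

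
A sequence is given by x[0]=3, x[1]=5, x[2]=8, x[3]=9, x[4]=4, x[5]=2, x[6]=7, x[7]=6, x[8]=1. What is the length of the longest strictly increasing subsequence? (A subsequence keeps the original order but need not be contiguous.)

4

Track the smallest tail for each achievable length (strict):
3 → extends → [3]
5 → extends → [3, 5]
8 → extends → [3, 5, 8]
9 → extends → [3, 5, 8, 9]
4 → replaces 5 → [3, 4, 8, 9]
2 → replaces 3 → [2, 4, 8, 9]
7 → replaces 8 → [2, 4, 7, 9]
6 → replaces 7 → [2, 4, 6, 9]
1 → replaces 2 → [1, 4, 6, 9]
Four tails, so the longest strictly increasing subsequence has length 4 (e.g. 3, 5, 8, 9).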